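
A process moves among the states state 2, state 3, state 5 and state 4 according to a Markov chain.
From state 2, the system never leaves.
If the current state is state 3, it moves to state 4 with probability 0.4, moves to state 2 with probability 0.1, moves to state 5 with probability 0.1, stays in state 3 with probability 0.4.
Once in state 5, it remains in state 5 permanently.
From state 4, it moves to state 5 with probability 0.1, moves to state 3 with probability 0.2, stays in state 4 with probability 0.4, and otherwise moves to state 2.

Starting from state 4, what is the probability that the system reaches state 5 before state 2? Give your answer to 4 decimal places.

Let h(s) be the probability of absorption at state 5 starting from transient state s. Then h(state 5) = 1 and h(state 2) = 0. By first-step analysis:
h(state 3) = 0.1·0 + 0.4·h(state 3) + 0.1·1 + 0.4·h(state 4)
h(state 4) = 0.3·0 + 0.2·h(state 3) + 0.1·1 + 0.4·h(state 4)
Solving: h(state 3) = 0.3571, h(state 4) = 0.2857.
Starting from state 4, the probability is 0.2857.

0.2857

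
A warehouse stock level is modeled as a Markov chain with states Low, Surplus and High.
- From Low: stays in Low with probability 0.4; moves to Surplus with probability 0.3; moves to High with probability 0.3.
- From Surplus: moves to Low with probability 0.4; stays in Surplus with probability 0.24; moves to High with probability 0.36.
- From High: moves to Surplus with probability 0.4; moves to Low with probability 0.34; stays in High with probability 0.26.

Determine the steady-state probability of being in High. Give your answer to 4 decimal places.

0.3065

Let the stationary distribution be π with π = πP and π_1 + π_2 + π_3 = 1.
π_1 = 0.4·π_1 + 0.4·π_2 + 0.34·π_3
π_2 = 0.3·π_1 + 0.24·π_2 + 0.4·π_3
Solving with the normalization constraint gives π = (0.3816, 0.3119, 0.3065).
So the stationary probability of High is 0.3065.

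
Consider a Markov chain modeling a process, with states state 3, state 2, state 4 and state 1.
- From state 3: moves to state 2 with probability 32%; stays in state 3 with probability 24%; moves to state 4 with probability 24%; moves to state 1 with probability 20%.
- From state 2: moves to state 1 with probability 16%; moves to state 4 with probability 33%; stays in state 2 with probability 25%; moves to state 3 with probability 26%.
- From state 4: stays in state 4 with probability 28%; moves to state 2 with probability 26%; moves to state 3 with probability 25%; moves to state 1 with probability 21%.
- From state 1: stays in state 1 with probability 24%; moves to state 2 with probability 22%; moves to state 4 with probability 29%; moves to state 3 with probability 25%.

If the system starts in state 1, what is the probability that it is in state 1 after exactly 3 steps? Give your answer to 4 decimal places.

Propagate the distribution vector 3 steps from state 1.
After 0 steps: (0.0000, 0.0000, 0.0000, 1.0000)
After 1 step: (0.2500, 0.2200, 0.2900, 0.2400)
After 2 steps: (0.2497, 0.2632, 0.2834, 0.2037)
After 3 steps: (0.2501, 0.2642, 0.2852, 0.2005)
P(in state 1 after 3 steps) = 0.2005

0.2005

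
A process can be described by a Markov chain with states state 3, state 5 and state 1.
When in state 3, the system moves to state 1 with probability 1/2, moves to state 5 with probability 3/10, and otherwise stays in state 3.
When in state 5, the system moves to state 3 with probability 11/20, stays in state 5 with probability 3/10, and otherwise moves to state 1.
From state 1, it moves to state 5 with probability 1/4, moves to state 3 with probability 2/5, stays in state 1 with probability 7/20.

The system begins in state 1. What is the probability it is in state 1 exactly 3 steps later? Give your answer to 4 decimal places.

0.3471

Propagate the distribution vector 3 steps from state 1.
After 0 steps: (0.0000, 0.0000, 1.0000)
After 1 step: (0.4000, 0.2500, 0.3500)
After 2 steps: (0.3575, 0.2825, 0.3600)
After 3 steps: (0.3709, 0.2820, 0.3471)
P(in state 1 after 3 steps) = 0.3471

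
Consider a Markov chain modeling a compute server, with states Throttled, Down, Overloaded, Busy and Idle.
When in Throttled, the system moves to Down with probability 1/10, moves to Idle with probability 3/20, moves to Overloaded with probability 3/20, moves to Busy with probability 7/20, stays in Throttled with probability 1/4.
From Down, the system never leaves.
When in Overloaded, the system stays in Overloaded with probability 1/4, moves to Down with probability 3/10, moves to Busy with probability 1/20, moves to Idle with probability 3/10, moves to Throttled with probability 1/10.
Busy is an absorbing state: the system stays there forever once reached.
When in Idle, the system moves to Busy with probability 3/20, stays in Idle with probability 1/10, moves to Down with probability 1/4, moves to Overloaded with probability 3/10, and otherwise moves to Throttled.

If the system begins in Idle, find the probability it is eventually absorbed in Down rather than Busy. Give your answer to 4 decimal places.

Let h(s) be the probability of absorption at Down starting from transient state s. Then h(Down) = 1 and h(Busy) = 0. By first-step analysis:
h(Throttled) = 0.25·h(Throttled) + 0.1·1 + 0.15·h(Overloaded) + 0.35·0 + 0.15·h(Idle)
h(Overloaded) = 0.1·h(Throttled) + 0.3·1 + 0.25·h(Overloaded) + 0.05·0 + 0.3·h(Idle)
h(Idle) = 0.2·h(Throttled) + 0.25·1 + 0.3·h(Overloaded) + 0.15·0 + 0.1·h(Idle)
Solving: h(Throttled) = 0.3902, h(Overloaded) = 0.6898, h(Idle) = 0.5944.
Starting from Idle, the probability is 0.5944.

0.5944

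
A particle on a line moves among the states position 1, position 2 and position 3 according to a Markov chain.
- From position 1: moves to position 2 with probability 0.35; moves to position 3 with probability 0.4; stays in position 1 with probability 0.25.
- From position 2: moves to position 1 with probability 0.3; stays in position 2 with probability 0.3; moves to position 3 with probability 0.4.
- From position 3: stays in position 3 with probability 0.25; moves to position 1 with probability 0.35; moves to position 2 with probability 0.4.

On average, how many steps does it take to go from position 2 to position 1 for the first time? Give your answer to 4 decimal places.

3.1507

Let t(s) be the expected number of steps to first reach position 1 from state s, with t(position 1) = 0. Conditioning on the first step:
t(position 2) = 1 + 0.3·t(position 2) + 0.4·t(position 3)
t(position 3) = 1 + 0.4·t(position 2) + 0.25·t(position 3)
Solving: t(position 2) = 3.1507, t(position 3) = 3.0137.
Expected steps from position 2 to position 1: 3.1507.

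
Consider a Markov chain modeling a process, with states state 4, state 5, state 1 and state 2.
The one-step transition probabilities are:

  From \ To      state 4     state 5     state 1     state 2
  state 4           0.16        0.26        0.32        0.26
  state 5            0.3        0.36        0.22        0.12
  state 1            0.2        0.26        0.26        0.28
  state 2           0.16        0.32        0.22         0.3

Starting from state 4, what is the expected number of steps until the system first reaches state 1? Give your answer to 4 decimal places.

Let t(s) be the expected number of steps to first reach state 1 from state s, with t(state 1) = 0. Conditioning on the first step:
t(state 4) = 1 + 0.16·t(state 4) + 0.26·t(state 5) + 0.26·t(state 2)
t(state 5) = 1 + 0.3·t(state 4) + 0.36·t(state 5) + 0.12·t(state 2)
t(state 2) = 1 + 0.16·t(state 4) + 0.32·t(state 5) + 0.3·t(state 2)
Solving: t(state 4) = 3.7460, t(state 5) = 4.0981, t(state 2) = 4.1582.
Expected steps from state 4 to state 1: 3.7460.

3.7460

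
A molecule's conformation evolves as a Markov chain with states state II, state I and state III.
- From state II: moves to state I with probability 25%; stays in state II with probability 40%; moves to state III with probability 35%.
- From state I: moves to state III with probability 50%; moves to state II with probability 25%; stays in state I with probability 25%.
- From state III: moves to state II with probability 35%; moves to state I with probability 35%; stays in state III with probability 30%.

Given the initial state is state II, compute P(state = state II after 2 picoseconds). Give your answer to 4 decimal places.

Sum over the intermediate state after 1 picosecond:
P = P(state II→state II)·P(state II→state II) + P(state II→state I)·P(state I→state II) + P(state II→state III)·P(state III→state II)
  = 0.4×0.4 + 0.25×0.25 + 0.35×0.35
  = 0.1600 + 0.0625 + 0.1225 = 0.3450

0.3450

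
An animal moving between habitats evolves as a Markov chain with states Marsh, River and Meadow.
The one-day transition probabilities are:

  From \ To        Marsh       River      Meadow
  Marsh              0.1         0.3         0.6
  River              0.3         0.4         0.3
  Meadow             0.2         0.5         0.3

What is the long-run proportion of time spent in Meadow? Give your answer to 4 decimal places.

0.3659

Let the stationary distribution be π with π = πP and π_1 + π_2 + π_3 = 1.
π_1 = 0.1·π_1 + 0.3·π_2 + 0.2·π_3
π_2 = 0.3·π_1 + 0.4·π_2 + 0.5·π_3
Solving with the normalization constraint gives π = (0.2195, 0.4146, 0.3659).
So the stationary probability of Meadow is 0.3659.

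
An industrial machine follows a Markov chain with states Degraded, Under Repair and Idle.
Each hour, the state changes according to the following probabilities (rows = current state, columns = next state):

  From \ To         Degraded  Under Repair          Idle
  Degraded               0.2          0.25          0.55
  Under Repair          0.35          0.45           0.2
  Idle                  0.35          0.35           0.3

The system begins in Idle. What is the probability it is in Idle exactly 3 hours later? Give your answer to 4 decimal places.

0.3394

Propagate the distribution vector 3 hours from Idle.
After 0 hours: (0.0000, 0.0000, 1.0000)
After 1 hour: (0.3500, 0.3500, 0.3000)
After 2 hours: (0.2975, 0.3500, 0.3525)
After 3 hours: (0.3054, 0.3553, 0.3394)
P(in Idle after 3 hours) = 0.3394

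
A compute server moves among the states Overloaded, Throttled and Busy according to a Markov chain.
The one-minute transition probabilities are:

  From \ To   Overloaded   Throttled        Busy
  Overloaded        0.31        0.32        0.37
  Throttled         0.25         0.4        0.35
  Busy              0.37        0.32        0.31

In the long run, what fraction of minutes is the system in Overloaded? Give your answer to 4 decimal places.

0.3097

Let the stationary distribution be π with π = πP and π_1 + π_2 + π_3 = 1.
π_1 = 0.31·π_1 + 0.25·π_2 + 0.37·π_3
π_2 = 0.32·π_1 + 0.4·π_2 + 0.32·π_3
Solving with the normalization constraint gives π = (0.3097, 0.3478, 0.3425).
So the stationary probability of Overloaded is 0.3097.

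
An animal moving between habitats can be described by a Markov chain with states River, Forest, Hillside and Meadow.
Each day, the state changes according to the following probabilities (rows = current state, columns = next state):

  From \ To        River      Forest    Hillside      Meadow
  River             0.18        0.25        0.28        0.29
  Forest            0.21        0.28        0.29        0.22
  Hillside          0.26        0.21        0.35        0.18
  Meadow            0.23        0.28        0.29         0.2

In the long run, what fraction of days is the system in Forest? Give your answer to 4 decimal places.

Let the stationary distribution be π with π = πP and π_1 + π_2 + π_3 + π_4 = 1.
π_1 = 0.18·π_1 + 0.21·π_2 + 0.26·π_3 + 0.23·π_4
π_2 = 0.25·π_1 + 0.28·π_2 + 0.21·π_3 + 0.28·π_4
π_3 = 0.28·π_1 + 0.29·π_2 + 0.35·π_3 + 0.29·π_4
Solving with the normalization constraint gives π = (0.2230, 0.2519, 0.3061, 0.2190).
So the stationary probability of Forest is 0.2519.

0.2519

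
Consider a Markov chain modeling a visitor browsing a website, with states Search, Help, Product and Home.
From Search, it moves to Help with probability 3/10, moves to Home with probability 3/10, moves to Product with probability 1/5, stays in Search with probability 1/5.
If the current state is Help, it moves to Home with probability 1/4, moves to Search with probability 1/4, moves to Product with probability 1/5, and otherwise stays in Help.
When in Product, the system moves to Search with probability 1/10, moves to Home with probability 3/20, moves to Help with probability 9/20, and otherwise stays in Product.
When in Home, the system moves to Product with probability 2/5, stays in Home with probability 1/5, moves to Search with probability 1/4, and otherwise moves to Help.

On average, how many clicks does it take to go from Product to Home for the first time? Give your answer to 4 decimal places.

4.7000

Let t(s) be the expected number of clicks to first reach Home from state s, with t(Home) = 0. Conditioning on the first click:
t(Search) = 1 + 0.2·t(Search) + 0.3·t(Help) + 0.2·t(Product)
t(Help) = 1 + 0.25·t(Search) + 0.3·t(Help) + 0.2·t(Product)
t(Product) = 1 + 0.1·t(Search) + 0.45·t(Help) + 0.3·t(Product)
Solving: t(Search) = 4.0000, t(Help) = 4.2000, t(Product) = 4.7000.
Expected clicks from Product to Home: 4.7000.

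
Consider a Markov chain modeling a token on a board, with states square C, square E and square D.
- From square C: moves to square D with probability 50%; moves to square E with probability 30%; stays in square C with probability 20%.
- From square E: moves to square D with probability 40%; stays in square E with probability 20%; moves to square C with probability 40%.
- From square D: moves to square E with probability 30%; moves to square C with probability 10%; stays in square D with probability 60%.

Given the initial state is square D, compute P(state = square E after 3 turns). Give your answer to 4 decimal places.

Propagate the distribution vector 3 turns from square D.
After 0 turns: (0.0000, 0.0000, 1.0000)
After 1 turn: (0.1000, 0.3000, 0.6000)
After 2 turns: (0.2000, 0.2700, 0.5300)
After 3 turns: (0.2010, 0.2730, 0.5260)
P(in square E after 3 turns) = 0.2730

0.2730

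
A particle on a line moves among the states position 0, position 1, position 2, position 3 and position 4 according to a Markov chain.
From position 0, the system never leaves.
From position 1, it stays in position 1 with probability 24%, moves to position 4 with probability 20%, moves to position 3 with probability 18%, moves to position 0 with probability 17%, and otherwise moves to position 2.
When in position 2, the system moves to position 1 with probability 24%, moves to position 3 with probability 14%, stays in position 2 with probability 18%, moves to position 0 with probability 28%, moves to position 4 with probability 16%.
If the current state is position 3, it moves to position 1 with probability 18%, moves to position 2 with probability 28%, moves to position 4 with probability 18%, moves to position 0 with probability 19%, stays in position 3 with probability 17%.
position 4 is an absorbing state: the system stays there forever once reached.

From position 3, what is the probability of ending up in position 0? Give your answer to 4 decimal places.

0.5365

Let h(s) be the probability of absorption at position 0 starting from transient state s. Then h(position 0) = 1 and h(position 4) = 0. By first-step analysis:
h(position 1) = 0.17·1 + 0.24·h(position 1) + 0.21·h(position 2) + 0.18·h(position 3) + 0.2·0
h(position 2) = 0.28·1 + 0.24·h(position 1) + 0.18·h(position 2) + 0.14·h(position 3) + 0.16·0
h(position 3) = 0.19·1 + 0.18·h(position 1) + 0.28·h(position 2) + 0.17·h(position 3) + 0.18·0
Solving: h(position 1) = 0.5118, h(position 2) = 0.5829, h(position 3) = 0.5365.
Starting from position 3, the probability is 0.5365.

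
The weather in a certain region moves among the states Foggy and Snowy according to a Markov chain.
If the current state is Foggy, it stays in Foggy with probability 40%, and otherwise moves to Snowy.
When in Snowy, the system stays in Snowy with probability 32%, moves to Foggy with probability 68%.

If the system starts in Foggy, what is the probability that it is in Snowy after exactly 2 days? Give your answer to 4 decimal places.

Sum over the intermediate state after 1 day:
P = P(Foggy→Foggy)·P(Foggy→Snowy) + P(Foggy→Snowy)·P(Snowy→Snowy)
  = 0.4×0.6 + 0.6×0.32
  = 0.2400 + 0.1920 = 0.4320

0.4320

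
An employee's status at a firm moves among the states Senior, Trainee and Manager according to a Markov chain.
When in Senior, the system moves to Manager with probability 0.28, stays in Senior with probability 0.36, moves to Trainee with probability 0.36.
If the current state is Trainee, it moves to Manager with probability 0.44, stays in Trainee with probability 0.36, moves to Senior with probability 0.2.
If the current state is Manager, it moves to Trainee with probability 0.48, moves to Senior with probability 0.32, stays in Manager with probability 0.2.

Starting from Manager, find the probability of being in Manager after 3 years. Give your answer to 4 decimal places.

0.3142

Propagate the distribution vector 3 years from Manager.
After 0 years: (0.0000, 0.0000, 1.0000)
After 1 year: (0.3200, 0.4800, 0.2000)
After 2 years: (0.2752, 0.3840, 0.3408)
After 3 years: (0.2849, 0.4009, 0.3142)
P(in Manager after 3 years) = 0.3142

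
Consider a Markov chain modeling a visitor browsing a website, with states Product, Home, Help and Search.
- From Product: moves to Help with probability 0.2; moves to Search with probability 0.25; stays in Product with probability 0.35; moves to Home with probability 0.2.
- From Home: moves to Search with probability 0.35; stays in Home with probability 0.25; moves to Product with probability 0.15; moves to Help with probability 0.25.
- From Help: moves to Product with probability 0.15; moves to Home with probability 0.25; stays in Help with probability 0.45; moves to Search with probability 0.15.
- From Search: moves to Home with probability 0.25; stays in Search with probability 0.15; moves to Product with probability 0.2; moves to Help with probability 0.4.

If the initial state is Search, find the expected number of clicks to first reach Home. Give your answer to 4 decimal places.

4.1781

Let t(s) be the expected number of clicks to first reach Home from state s, with t(Home) = 0. Conditioning on the first click:
t(Product) = 1 + 0.35·t(Product) + 0.2·t(Help) + 0.25·t(Search)
t(Help) = 1 + 0.15·t(Product) + 0.45·t(Help) + 0.15·t(Search)
t(Search) = 1 + 0.2·t(Product) + 0.4·t(Help) + 0.15·t(Search)
Solving: t(Product) = 4.4270, t(Help) = 4.1650, t(Search) = 4.1781.
Expected clicks from Search to Home: 4.1781.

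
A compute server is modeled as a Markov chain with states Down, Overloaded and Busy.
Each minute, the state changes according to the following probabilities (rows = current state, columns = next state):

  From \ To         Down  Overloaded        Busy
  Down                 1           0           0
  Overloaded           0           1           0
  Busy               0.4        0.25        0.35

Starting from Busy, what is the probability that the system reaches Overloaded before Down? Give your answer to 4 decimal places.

Let h(s) be the probability of absorption at Overloaded starting from transient state s. Then h(Overloaded) = 1 and h(Down) = 0. By first-step analysis:
h(Busy) = 0.4·0 + 0.25·1 + 0.35·h(Busy)
Solving: h(Busy) = 0.3846.
Starting from Busy, the probability is 0.3846.

0.3846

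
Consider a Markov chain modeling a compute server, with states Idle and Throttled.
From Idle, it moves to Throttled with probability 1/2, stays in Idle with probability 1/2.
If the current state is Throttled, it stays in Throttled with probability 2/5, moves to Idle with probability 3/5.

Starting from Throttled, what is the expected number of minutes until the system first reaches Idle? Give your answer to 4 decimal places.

Let t(s) be the expected number of minutes to first reach Idle from state s, with t(Idle) = 0. Conditioning on the first minute:
t(Throttled) = 1 + 0.4·t(Throttled)
Solving: t(Throttled) = 1.6667.
Expected minutes from Throttled to Idle: 1.6667.

1.6667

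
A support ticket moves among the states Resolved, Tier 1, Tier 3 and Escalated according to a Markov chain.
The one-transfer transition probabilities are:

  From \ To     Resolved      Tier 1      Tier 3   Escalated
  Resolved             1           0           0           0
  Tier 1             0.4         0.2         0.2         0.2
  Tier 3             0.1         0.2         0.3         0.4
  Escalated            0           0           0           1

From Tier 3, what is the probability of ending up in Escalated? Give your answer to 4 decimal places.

0.6923

Let h(s) be the probability of absorption at Escalated starting from transient state s. Then h(Escalated) = 1 and h(Resolved) = 0. By first-step analysis:
h(Tier 1) = 0.4·0 + 0.2·h(Tier 1) + 0.2·h(Tier 3) + 0.2·1
h(Tier 3) = 0.1·0 + 0.2·h(Tier 1) + 0.3·h(Tier 3) + 0.4·1
Solving: h(Tier 1) = 0.4231, h(Tier 3) = 0.6923.
Starting from Tier 3, the probability is 0.6923.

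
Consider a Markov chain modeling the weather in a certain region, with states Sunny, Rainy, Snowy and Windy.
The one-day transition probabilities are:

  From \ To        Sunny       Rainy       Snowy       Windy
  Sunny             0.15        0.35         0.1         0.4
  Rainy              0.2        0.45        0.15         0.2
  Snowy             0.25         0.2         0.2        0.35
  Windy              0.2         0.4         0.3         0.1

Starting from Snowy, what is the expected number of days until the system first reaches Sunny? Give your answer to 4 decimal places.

4.5158

Let t(s) be the expected number of days to first reach Sunny from state s, with t(Sunny) = 0. Conditioning on the first day:
t(Rainy) = 1 + 0.45·t(Rainy) + 0.15·t(Snowy) + 0.2·t(Windy)
t(Snowy) = 1 + 0.2·t(Rainy) + 0.2·t(Snowy) + 0.35·t(Windy)
t(Windy) = 1 + 0.4·t(Rainy) + 0.3·t(Snowy) + 0.1·t(Windy)
Solving: t(Rainy) = 4.7725, t(Snowy) = 4.5158, t(Windy) = 4.7375.
Expected days from Snowy to Sunny: 4.5158.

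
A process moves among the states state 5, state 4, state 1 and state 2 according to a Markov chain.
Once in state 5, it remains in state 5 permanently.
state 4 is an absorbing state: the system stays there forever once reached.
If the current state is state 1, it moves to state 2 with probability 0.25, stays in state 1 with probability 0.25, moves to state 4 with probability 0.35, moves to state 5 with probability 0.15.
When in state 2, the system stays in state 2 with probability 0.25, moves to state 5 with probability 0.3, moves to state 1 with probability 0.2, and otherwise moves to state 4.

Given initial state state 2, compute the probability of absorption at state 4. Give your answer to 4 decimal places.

0.5024

Let h(s) be the probability of absorption at state 4 starting from transient state s. Then h(state 4) = 1 and h(state 5) = 0. By first-step analysis:
h(state 1) = 0.15·0 + 0.35·1 + 0.25·h(state 1) + 0.25·h(state 2)
h(state 2) = 0.3·0 + 0.25·1 + 0.2·h(state 1) + 0.25·h(state 2)
Solving: h(state 1) = 0.6341, h(state 2) = 0.5024.
Starting from state 2, the probability is 0.5024.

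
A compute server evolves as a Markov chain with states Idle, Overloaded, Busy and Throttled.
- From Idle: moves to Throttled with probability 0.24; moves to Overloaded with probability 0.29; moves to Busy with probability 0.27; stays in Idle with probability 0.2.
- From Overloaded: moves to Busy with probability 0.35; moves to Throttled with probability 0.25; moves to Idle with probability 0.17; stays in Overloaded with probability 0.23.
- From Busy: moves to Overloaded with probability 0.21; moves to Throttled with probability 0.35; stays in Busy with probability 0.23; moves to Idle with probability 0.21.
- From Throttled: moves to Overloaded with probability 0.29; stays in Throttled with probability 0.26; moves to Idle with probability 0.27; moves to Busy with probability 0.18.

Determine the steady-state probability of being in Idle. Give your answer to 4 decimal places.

0.2143

Let the stationary distribution be π with π = πP and π_1 + π_2 + π_3 + π_4 = 1.
π_1 = 0.2·π_1 + 0.17·π_2 + 0.21·π_3 + 0.27·π_4
π_2 = 0.29·π_1 + 0.23·π_2 + 0.21·π_3 + 0.29·π_4
π_3 = 0.27·π_1 + 0.35·π_2 + 0.23·π_3 + 0.18·π_4
Solving with the normalization constraint gives π = (0.2143, 0.2543, 0.2553, 0.2761).
So the stationary probability of Idle is 0.2143.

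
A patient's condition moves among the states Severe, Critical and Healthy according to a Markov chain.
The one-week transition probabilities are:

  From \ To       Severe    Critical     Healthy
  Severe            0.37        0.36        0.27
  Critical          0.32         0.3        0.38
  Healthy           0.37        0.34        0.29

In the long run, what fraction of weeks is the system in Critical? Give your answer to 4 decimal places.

0.3337

Let the stationary distribution be π with π = πP and π_1 + π_2 + π_3 = 1.
π_1 = 0.37·π_1 + 0.32·π_2 + 0.37·π_3
π_2 = 0.36·π_1 + 0.3·π_2 + 0.34·π_3
Solving with the normalization constraint gives π = (0.3533, 0.3337, 0.3130).
So the stationary probability of Critical is 0.3337.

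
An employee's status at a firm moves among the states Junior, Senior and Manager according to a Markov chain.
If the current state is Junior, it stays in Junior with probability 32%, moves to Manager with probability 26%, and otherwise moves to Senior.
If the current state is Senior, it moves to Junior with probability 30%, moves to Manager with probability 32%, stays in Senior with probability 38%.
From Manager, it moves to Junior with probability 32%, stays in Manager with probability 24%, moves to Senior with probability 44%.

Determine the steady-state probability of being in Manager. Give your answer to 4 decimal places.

0.2790

Let the stationary distribution be π with π = πP and π_1 + π_2 + π_3 = 1.
π_1 = 0.32·π_1 + 0.3·π_2 + 0.32·π_3
π_2 = 0.42·π_1 + 0.38·π_2 + 0.44·π_3
Solving with the normalization constraint gives π = (0.3118, 0.4092, 0.2790).
So the stationary probability of Manager is 0.2790.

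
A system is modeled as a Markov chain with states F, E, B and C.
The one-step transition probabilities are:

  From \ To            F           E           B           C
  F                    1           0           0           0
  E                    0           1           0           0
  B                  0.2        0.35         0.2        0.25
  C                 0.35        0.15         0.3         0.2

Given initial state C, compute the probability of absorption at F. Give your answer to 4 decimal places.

Let h(s) be the probability of absorption at F starting from transient state s. Then h(F) = 1 and h(E) = 0. By first-step analysis:
h(B) = 0.2·1 + 0.35·0 + 0.2·h(B) + 0.25·h(C)
h(C) = 0.35·1 + 0.15·0 + 0.3·h(B) + 0.2·h(C)
Solving: h(B) = 0.4381, h(C) = 0.6018.
Starting from C, the probability is 0.6018.

0.6018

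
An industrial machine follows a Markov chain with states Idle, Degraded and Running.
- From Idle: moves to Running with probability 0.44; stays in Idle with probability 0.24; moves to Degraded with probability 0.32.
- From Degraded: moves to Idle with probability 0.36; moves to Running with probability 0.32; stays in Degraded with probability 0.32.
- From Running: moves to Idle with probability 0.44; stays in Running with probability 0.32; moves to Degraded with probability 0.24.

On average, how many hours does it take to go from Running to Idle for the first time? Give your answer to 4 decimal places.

2.3859

Let t(s) be the expected number of hours to first reach Idle from state s, with t(Idle) = 0. Conditioning on the first hour:
t(Degraded) = 1 + 0.32·t(Degraded) + 0.32·t(Running)
t(Running) = 1 + 0.24·t(Degraded) + 0.32·t(Running)
Solving: t(Degraded) = 2.5934, t(Running) = 2.3859.
Expected hours from Running to Idle: 2.3859.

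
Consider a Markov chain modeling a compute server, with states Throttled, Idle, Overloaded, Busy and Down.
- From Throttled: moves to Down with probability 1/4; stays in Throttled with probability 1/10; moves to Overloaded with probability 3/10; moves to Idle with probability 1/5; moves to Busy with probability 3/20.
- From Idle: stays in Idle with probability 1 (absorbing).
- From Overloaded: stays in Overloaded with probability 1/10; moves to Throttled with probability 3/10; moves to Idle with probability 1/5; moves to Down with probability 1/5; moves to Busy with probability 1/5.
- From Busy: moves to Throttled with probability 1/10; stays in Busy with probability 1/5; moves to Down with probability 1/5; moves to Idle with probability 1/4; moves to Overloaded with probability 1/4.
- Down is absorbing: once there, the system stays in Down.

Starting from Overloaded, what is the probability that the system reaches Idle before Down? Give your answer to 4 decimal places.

Let h(s) be the probability of absorption at Idle starting from transient state s. Then h(Idle) = 1 and h(Down) = 0. By first-step analysis:
h(Throttled) = 0.1·h(Throttled) + 0.2·1 + 0.3·h(Overloaded) + 0.15·h(Busy) + 0.25·0
h(Overloaded) = 0.3·h(Throttled) + 0.2·1 + 0.1·h(Overloaded) + 0.2·h(Busy) + 0.2·0
h(Busy) = 0.1·h(Throttled) + 0.25·1 + 0.25·h(Overloaded) + 0.2·h(Busy) + 0.2·0
Solving: h(Throttled) = 0.4763, h(Overloaded) = 0.4983, h(Busy) = 0.5277.
Starting from Overloaded, the probability is 0.4983.

0.4983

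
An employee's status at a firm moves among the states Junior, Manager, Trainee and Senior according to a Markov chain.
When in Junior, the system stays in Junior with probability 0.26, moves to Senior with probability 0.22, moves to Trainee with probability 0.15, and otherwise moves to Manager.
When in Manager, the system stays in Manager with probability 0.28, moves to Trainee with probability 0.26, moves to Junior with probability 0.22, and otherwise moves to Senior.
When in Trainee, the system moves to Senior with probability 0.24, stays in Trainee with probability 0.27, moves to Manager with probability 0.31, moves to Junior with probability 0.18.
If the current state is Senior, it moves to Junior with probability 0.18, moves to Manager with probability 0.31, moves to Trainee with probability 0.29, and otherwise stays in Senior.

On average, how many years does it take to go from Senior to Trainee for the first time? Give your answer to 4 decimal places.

3.9792

Let t(s) be the expected number of years to first reach Trainee from state s, with t(Trainee) = 0. Conditioning on the first year:
t(Junior) = 1 + 0.26·t(Junior) + 0.37·t(Manager) + 0.22·t(Senior)
t(Manager) = 1 + 0.22·t(Junior) + 0.28·t(Manager) + 0.24·t(Senior)
t(Senior) = 1 + 0.18·t(Junior) + 0.31·t(Manager) + 0.22·t(Senior)
Solving: t(Junior) = 4.5938, t(Manager) = 4.1190, t(Senior) = 3.9792.
Expected years from Senior to Trainee: 3.9792.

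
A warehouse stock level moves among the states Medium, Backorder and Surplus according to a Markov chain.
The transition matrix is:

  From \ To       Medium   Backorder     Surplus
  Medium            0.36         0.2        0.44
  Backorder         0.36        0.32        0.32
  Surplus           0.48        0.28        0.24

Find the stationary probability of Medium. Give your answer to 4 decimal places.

0.4009

Let the stationary distribution be π with π = πP and π_1 + π_2 + π_3 = 1.
π_1 = 0.36·π_1 + 0.36·π_2 + 0.48·π_3
π_2 = 0.2·π_1 + 0.32·π_2 + 0.28·π_3
Solving with the normalization constraint gives π = (0.4009, 0.2583, 0.3408).
So the stationary probability of Medium is 0.4009.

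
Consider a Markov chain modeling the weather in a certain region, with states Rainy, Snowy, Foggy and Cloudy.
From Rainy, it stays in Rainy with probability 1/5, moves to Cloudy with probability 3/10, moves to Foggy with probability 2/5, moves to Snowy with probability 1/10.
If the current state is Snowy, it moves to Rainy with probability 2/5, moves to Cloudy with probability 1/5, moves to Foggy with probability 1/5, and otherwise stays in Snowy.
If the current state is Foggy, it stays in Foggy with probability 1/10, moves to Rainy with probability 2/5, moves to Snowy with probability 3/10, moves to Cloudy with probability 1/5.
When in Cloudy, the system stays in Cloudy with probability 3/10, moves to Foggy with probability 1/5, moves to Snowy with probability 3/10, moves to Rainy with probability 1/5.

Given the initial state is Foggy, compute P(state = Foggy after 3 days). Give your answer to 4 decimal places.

Propagate the distribution vector 3 days from Foggy.
After 0 days: (0.0000, 0.0000, 1.0000, 0.0000)
After 1 day: (0.4000, 0.3000, 0.1000, 0.2000)
After 2 days: (0.2800, 0.1900, 0.2700, 0.2600)
After 3 days: (0.2920, 0.2250, 0.2290, 0.2540)
P(in Foggy after 3 days) = 0.2290

0.2290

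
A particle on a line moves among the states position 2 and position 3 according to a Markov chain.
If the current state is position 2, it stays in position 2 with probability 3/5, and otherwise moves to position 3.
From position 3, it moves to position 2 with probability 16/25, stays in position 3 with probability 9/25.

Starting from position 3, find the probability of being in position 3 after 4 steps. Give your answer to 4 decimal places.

Propagate the distribution vector 4 steps from position 3.
After 0 steps: (0.0000, 1.0000)
After 1 step: (0.6400, 0.3600)
After 2 steps: (0.6144, 0.3856)
After 3 steps: (0.6154, 0.3846)
After 4 steps: (0.6154, 0.3846)
P(in position 3 after 4 steps) = 0.3846

0.3846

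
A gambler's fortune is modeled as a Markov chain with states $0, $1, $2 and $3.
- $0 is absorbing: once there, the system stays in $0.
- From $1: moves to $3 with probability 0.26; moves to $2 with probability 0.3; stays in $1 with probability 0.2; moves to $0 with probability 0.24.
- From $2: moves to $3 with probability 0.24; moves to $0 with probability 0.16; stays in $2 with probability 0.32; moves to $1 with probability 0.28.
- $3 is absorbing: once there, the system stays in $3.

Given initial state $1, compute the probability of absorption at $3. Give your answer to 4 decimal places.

Let h(s) be the probability of absorption at $3 starting from transient state s. Then h($3) = 1 and h($0) = 0. By first-step analysis:
h($1) = 0.24·0 + 0.2·h($1) + 0.3·h($2) + 0.26·1
h($2) = 0.16·0 + 0.28·h($1) + 0.32·h($2) + 0.24·1
Solving: h($1) = 0.5409, h($2) = 0.5757.
Starting from $1, the probability is 0.5409.

0.5409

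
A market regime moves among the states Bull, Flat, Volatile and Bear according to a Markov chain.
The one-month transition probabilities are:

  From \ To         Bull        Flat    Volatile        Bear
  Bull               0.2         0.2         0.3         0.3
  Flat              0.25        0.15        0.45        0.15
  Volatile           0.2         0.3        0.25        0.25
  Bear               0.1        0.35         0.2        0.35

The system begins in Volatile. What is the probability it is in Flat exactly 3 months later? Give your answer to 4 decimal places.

Propagate the distribution vector 3 months from Volatile.
After 0 months: (0.0000, 0.0000, 1.0000, 0.0000)
After 1 month: (0.2000, 0.3000, 0.2500, 0.2500)
After 2 months: (0.1900, 0.2475, 0.3075, 0.2550)
After 3 months: (0.1869, 0.2566, 0.2963, 0.2603)
P(in Flat after 3 months) = 0.2566

0.2566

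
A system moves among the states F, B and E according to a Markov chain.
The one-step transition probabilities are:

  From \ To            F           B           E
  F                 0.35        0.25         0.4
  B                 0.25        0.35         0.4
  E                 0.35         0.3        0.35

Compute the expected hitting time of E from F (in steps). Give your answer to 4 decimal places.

Let t(s) be the expected number of steps to first reach E from state s, with t(E) = 0. Conditioning on the first step:
t(F) = 1 + 0.35·t(F) + 0.25·t(B)
t(B) = 1 + 0.25·t(F) + 0.35·t(B)
Solving: t(F) = 2.5000, t(B) = 2.5000.
Expected steps from F to E: 2.5000.

2.5000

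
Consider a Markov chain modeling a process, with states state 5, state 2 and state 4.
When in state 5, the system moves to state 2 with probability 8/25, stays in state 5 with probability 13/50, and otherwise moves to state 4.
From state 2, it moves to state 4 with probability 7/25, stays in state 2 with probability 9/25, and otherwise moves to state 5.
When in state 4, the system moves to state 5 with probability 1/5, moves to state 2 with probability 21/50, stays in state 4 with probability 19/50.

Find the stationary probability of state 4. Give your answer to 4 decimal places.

Let the stationary distribution be π with π = πP and π_1 + π_2 + π_3 = 1.
π_1 = 0.26·π_1 + 0.36·π_2 + 0.2·π_3
π_2 = 0.32·π_1 + 0.36·π_2 + 0.42·π_3
Solving with the normalization constraint gives π = (0.2758, 0.3702, 0.3540).
So the stationary probability of state 4 is 0.3540.

0.3540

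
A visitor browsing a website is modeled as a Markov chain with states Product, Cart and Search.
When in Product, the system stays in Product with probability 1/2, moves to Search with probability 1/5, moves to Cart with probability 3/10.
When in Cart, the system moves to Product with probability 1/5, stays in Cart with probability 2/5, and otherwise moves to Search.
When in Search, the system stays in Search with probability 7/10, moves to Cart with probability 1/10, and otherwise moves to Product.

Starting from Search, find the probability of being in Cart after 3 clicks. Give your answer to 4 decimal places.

0.2030

Propagate the distribution vector 3 clicks from Search.
After 0 clicks: (0.0000, 0.0000, 1.0000)
After 1 click: (0.2000, 0.1000, 0.7000)
After 2 clicks: (0.2600, 0.1700, 0.5700)
After 3 clicks: (0.2780, 0.2030, 0.5190)
P(in Cart after 3 clicks) = 0.2030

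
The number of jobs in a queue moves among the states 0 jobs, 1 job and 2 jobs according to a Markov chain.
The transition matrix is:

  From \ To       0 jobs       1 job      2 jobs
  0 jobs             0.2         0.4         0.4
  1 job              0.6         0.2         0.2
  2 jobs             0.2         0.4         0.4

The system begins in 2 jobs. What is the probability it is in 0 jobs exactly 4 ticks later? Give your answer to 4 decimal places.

0.3344

Propagate the distribution vector 4 ticks from 2 jobs.
After 0 ticks: (0.0000, 0.0000, 1.0000)
After 1 tick: (0.2000, 0.4000, 0.4000)
After 2 ticks: (0.3600, 0.3200, 0.3200)
After 3 ticks: (0.3280, 0.3360, 0.3360)
After 4 ticks: (0.3344, 0.3328, 0.3328)
P(in 0 jobs after 4 ticks) = 0.3344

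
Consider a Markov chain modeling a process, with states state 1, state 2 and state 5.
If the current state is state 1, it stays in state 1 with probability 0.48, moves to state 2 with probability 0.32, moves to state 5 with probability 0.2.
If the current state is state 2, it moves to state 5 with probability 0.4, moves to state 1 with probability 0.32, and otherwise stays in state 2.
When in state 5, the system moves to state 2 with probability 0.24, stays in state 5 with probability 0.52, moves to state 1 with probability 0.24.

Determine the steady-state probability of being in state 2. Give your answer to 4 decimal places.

0.2788

Let the stationary distribution be π with π = πP and π_1 + π_2 + π_3 = 1.
π_1 = 0.48·π_1 + 0.32·π_2 + 0.24·π_3
π_2 = 0.32·π_1 + 0.28·π_2 + 0.24·π_3
Solving with the normalization constraint gives π = (0.3451, 0.2788, 0.3761).
So the stationary probability of state 2 is 0.2788.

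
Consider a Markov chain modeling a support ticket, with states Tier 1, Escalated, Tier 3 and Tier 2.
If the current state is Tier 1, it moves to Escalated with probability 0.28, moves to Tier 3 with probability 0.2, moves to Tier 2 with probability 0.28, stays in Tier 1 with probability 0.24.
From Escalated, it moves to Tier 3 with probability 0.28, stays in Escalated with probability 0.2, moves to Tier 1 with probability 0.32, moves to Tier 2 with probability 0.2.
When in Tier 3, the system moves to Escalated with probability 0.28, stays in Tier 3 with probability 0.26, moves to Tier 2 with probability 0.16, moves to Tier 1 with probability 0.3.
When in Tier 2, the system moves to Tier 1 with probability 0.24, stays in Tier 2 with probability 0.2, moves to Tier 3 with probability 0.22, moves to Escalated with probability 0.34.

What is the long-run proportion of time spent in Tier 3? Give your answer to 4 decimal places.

Let the stationary distribution be π with π = πP and π_1 + π_2 + π_3 + π_4 = 1.
π_1 = 0.24·π_1 + 0.32·π_2 + 0.3·π_3 + 0.24·π_4
π_2 = 0.28·π_1 + 0.2·π_2 + 0.28·π_3 + 0.34·π_4
π_3 = 0.2·π_1 + 0.28·π_2 + 0.26·π_3 + 0.22·π_4
Solving with the normalization constraint gives π = (0.2761, 0.2711, 0.2404, 0.2125).
So the stationary probability of Tier 3 is 0.2404.

0.2404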